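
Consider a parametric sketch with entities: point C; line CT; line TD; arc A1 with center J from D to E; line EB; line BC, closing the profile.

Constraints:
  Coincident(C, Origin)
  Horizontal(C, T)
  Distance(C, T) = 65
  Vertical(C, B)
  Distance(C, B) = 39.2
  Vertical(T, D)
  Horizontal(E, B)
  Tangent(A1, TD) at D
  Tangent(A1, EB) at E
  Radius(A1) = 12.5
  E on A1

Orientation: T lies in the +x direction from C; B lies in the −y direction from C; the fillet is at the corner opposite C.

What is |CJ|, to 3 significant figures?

58.9

C is at the origin; CT is horizontal with |CT| = 65.0 and T on the +x side, so T = (65.0, 0.00). C and B share the same x with |CB| = 39.2 and B on the −y side, so B = (0.00, -39.2). The virtual corner opposite C is at (65.0, -39.2). Tangency of A1 to TD means the radius JD is perpendicular to TD and A1 meets EB tangentially, so JE is at right angles to EB, with radius 12.5, so the center J sits 12.5 in from both sides at J = (52.5, -26.7). Then |CJ| = |J − C| = 58.9.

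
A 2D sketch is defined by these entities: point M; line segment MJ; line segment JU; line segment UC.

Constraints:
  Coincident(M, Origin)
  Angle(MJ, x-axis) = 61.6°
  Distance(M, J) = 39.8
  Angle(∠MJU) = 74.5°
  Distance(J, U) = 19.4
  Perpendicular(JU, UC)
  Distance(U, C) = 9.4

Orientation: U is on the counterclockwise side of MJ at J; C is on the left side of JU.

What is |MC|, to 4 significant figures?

30.25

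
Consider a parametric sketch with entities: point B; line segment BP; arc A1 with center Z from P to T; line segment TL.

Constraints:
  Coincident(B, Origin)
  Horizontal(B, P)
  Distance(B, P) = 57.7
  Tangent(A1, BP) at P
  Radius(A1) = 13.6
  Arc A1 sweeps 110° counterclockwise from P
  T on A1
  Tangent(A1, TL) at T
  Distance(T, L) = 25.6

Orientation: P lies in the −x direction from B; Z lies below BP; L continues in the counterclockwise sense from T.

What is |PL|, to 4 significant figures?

42.50

B is at the origin; B and P share the same y with |BP| = 57.7 and P on the −x side, so P = (-57.70, 0.000). Tangency of A1 to BP means the radius ZP is perpendicular to BP, so Z = P + (0, -13.6) = (-57.70, -13.60). On A1, P sits at bearing 90° from Z; a 110° counterclockwise sweep puts T at bearing 200°, so T = Z + 13.6·(cos 200°, sin 200°) = (-70.48, -18.25). Tangency of A1 to TL means the radius ZT is perpendicular to TL, so TL runs along (−sin 200°, cos 200°); with |TL| = 25.6, L = (-61.72, -42.31). Then |PL| = |L − P| = 42.50.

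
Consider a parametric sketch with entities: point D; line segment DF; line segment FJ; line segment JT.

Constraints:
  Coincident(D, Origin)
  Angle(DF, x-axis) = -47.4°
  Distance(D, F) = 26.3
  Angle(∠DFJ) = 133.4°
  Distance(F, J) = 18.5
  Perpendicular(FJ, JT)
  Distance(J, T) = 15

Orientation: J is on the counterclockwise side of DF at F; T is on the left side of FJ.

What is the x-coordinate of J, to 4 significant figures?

36.30

D is at the origin; DF runs at -47.4° with length 26.3, so F = 26.3·(cos -47.4°, sin -47.4°) = (17.80, -19.36). ∠DFJ = 133.4°, so FJ runs at -47.4° + (180° − 133.4°) = -0.8000° from the x-axis; with |FJ| = 18.5, J = F + 18.5·(cos -0.8000°, sin -0.8000°) = (36.30, -19.62). So J.x = 36.30.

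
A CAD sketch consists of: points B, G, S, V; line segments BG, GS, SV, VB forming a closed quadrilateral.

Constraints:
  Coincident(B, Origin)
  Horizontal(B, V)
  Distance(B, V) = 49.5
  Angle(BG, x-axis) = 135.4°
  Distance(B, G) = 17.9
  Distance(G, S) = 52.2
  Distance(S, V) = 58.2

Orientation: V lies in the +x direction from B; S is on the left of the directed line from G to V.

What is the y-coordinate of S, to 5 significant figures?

51.380

B is at the origin; B and V share the same y with |BV| = 49.5 and V in +x, so V = (49.5, 0). BG runs at 135.4° with |BG| = 17.9, so G = (-12.745, 12.569). S is determined by |GS| = 52.2 and |SV| = 58.2 together: it lies at the intersection of circle(G, 52.2) and circle(V, 58.2). With |GV| = 63.502, the foot of the radical line on GV is 26.535 from G and the perpendicular offset is √(52.2² − 26.535²) = 44.952. Taking the left-of-GV solution: S = (22.162, 51.380).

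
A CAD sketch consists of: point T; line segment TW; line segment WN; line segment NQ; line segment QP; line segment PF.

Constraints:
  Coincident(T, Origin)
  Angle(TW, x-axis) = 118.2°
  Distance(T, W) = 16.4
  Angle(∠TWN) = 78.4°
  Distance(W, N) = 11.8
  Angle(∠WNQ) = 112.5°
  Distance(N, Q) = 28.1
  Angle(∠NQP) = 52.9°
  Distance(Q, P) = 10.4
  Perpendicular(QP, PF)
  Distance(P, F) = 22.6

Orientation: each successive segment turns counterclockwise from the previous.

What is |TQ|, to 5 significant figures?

21.650

T is at the origin; TW runs at 118.2° with length 16.4, so W = (-7.7498, 14.453). ∠TWN = 78.4° gives WN at -140.20° from the x-axis; with |WN| = 11.8, N = (-16.816, 6.9001). ∠WNQ = 112.5° gives NQ at -72.700° from the x-axis; with |NQ| = 28.1, Q = (-8.4593, -19.929). Then |TQ| = |Q − T| = 21.650.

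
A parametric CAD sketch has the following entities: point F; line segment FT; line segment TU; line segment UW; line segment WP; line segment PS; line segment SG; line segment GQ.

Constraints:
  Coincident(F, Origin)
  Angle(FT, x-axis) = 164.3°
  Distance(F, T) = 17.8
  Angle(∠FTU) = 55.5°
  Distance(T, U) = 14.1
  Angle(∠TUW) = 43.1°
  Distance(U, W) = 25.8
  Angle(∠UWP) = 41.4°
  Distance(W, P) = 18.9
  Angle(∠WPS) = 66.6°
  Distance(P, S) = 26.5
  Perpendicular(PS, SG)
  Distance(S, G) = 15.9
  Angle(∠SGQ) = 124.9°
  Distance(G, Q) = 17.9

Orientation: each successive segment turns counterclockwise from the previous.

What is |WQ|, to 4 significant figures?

9.796

F is at the origin; FT runs at 164.3° with length 17.8, so T = (-17.14, 4.817). ∠FTU = 55.5° gives TU at -71.20° from the x-axis; with |TU| = 14.1, U = (-12.59, -8.531). ∠TUW = 43.1° gives UW at 65.70° from the x-axis; with |UW| = 25.8, W = (-1.975, 14.98). ∠UWP = 41.4° gives WP at -155.7° from the x-axis; with |WP| = 18.9, P = (-19.20, 7.206). ∠WPS = 66.6° gives PS at -42.30° from the x-axis; with |PS| = 26.5, S = (0.3998, -10.63). PS is perpendicular to SG, so SG runs at 47.70°; with |SG| = 15.9, G = (11.10, 1.131). ∠SGQ = 124.9° gives GQ at 102.8° from the x-axis; with |GQ| = 17.9, Q = (7.135, 18.59). Then |WQ| = |Q − W| = 9.796.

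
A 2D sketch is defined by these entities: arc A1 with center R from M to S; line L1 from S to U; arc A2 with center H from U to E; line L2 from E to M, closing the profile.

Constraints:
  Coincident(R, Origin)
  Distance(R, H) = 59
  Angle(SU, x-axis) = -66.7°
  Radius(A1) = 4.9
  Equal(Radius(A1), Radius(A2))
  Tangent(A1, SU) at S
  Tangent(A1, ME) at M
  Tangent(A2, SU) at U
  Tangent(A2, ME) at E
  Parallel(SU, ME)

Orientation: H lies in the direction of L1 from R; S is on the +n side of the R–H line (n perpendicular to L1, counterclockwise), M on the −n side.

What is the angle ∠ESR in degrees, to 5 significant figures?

80.569°

The slot axis is L1's direction at -66.7°, so u = (cos -66.7°, sin -66.7°) = (0.39555, -0.91845) and n = (−sin -66.7°, cos -66.7°) = (0.91845, 0.39555). R is at the origin and H lies 59.0 along u from R, so H = 59.0·u = (23.337, -54.188). Tangency of A1 to both parallel lines with radius 4.9 puts S and M at R ± 4.9·n: S = (4.5004, 1.9382), M = (-4.5004, -1.9382). Equal radii place U and E the same way about H: U = H + 4.9·n = (27.838, -52.250), E = H − 4.9·n = (18.837, -56.127). Then cos ∠ESR = SE·SR / (|SE||SR|), giving 80.569°.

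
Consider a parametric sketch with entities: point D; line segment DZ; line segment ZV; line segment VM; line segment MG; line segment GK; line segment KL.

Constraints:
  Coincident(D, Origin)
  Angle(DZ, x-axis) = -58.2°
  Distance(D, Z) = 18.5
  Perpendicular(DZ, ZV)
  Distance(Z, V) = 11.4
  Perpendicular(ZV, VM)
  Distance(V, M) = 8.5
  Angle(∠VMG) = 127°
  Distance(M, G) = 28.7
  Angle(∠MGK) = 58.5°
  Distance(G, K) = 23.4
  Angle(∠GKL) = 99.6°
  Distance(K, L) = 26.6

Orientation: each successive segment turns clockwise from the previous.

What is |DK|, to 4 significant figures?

21.12

D is at the origin; DZ runs at -58.2° with length 18.5, so Z = (9.749, -15.72). DZ is perpendicular to ZV, so ZV runs at -148.2°; with |ZV| = 11.4, V = (0.05991, -21.73). The perpendicularity gives VM at right angles to ZV, so VM runs at 121.8°; with |VM| = 8.5, M = (-4.419, -14.51). ∠VMG = 127.0° gives MG at 68.80° from the x-axis; with |MG| = 28.7, G = (5.959, 12.25). ∠MGK = 58.5° gives GK at -52.70° from the x-axis; with |GK| = 23.4, K = (20.14, -6.363). Then |DK| = |K − D| = 21.12.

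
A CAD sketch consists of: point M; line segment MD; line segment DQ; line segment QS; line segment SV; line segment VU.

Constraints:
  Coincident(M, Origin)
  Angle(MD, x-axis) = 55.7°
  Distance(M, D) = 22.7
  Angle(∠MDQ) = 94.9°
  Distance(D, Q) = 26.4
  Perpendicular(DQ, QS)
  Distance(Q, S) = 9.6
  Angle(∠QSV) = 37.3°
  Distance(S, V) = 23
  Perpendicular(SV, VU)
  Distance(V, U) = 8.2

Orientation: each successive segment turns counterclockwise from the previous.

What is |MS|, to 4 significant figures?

31.19

∠MDQ = 94.9° gives DQ at 140.8° from the x-axis; with |DQ| = 26.4, Q = (-7.666, 35.44). DQ ⟂ QS, so QS runs at -129.2°; with |QS| = 9.6, S = (-13.73, 28.00). Then |MS| = |S − M| = 31.19.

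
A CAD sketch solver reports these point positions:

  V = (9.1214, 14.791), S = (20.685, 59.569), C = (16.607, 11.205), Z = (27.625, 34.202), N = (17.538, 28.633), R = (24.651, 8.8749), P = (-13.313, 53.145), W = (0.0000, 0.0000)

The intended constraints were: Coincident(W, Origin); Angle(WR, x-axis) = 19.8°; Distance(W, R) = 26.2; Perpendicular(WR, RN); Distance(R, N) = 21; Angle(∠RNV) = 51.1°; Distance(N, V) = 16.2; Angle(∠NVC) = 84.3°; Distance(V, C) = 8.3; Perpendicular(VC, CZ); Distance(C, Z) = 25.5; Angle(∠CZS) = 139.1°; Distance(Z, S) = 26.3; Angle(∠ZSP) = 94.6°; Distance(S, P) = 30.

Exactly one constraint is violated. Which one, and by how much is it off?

Distance(S, P) = 30 — off by 4.60.

W = (0.00, 0.00) ✓; WR at 19.80° ✓; |WR| = 26.20 ✓; ∠(WR, RN) = 90.00° ✓; |RN| = 21.00 ✓; ∠RNV = 51.10° ✓; |NV| = 16.20 ✓; ∠NVC = 84.30° ✓; |VC| = 8.300 ✓; ∠(VC, CZ) = 90.00° ✓; |CZ| = 25.50 ✓; ∠CZS = 139.1° ✓; |ZS| = 26.30 ✓; ∠ZSP = 94.60° ✓; |SP| = 34.60 ✗.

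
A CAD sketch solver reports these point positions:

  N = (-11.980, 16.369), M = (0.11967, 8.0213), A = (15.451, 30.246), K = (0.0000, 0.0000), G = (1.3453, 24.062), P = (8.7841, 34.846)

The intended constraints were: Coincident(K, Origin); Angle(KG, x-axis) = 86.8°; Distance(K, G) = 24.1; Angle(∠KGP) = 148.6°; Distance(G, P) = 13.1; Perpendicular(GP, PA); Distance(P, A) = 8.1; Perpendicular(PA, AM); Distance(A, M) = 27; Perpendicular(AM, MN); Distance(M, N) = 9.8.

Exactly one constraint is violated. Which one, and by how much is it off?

Distance(M, N) = 9.8 — off by 4.90.

K = (0.00, 0.00) ✓; KG at 86.80° ✓; |KG| = 24.10 ✓; ∠KGP = 148.6° ✓; |GP| = 13.10 ✓; ∠(GP, PA) = 90.01° ✓; |PA| = 8.100 ✓; ∠(PA, AM) = 89.99° ✓; |AM| = 27.00 ✓; ∠(AM, MN) = 90.00° ✓; |MN| = 14.70 ✗.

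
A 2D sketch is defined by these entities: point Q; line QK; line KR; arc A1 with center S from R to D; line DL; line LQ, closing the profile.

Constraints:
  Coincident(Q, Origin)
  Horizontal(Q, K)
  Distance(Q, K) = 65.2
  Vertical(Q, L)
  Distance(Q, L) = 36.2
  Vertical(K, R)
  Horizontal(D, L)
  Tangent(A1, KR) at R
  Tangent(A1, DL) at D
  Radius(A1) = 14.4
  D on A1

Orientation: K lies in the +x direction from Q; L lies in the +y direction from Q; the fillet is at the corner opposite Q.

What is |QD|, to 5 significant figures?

62.379

The virtual corner opposite Q is at (65.200, 36.200). The tangent condition forces SR to be normal to KR and A1 meets DL tangentially, so SD is at right angles to DL, with radius 14.4, so the center S sits 14.4 in from both sides at S = (50.800, 21.800). That places the tangent points at R = (65.200, 21.800) on KR and D = (50.800, 36.200) on DL. Then |QD| = |D − Q| = 62.379.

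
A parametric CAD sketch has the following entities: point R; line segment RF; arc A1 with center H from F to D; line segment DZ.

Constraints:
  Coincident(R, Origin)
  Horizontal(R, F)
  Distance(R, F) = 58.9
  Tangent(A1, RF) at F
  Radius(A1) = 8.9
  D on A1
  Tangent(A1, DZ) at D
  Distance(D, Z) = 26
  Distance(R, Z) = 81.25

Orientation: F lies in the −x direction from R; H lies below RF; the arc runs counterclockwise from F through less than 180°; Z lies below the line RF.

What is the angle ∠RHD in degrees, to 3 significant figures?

154°

Checks: |RF| = 58.90 ✓; |HD| = 8.900 ✓; ∠(HD, DZ) = 90.00° ✓; |DZ| = 26.00 ✓; |RZ| = 81.25 ✓.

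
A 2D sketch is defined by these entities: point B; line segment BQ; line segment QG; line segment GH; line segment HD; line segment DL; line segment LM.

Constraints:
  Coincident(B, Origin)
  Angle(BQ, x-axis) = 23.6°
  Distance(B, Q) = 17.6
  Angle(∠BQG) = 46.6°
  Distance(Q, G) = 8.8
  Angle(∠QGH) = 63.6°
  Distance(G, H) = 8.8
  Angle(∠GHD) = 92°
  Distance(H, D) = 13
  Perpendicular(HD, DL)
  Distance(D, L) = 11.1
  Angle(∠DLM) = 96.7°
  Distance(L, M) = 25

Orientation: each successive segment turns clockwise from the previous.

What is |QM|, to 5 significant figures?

21.450

B is at the origin; BQ runs at 23.6° with length 17.6, so Q = (16.128, 7.0461). ∠BQG = 46.6° gives QG at -109.80° from the x-axis; with |QG| = 8.8, G = (13.147, -1.2336). ∠QGH = 63.6° gives GH at 133.80° from the x-axis; with |GH| = 8.8, H = (7.0562, 5.1179). ∠GHD = 92.0° gives HD at 45.800° from the x-axis; with |HD| = 13.0, D = (16.119, 14.438). HD is perpendicular to DL, so DL runs at -44.200°; with |DL| = 11.1, L = (24.077, 6.6992). ∠DLM = 96.7° gives LM at -127.50° from the x-axis; with |LM| = 25.0, M = (8.8580, -13.135). Then |QM| = |M − Q| = 21.450.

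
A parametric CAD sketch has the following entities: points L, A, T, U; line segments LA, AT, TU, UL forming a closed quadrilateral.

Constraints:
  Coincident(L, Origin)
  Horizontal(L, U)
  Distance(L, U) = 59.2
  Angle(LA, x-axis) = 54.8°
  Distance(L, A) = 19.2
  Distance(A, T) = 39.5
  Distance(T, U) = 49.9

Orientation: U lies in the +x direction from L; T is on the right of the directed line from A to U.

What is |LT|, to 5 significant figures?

28.079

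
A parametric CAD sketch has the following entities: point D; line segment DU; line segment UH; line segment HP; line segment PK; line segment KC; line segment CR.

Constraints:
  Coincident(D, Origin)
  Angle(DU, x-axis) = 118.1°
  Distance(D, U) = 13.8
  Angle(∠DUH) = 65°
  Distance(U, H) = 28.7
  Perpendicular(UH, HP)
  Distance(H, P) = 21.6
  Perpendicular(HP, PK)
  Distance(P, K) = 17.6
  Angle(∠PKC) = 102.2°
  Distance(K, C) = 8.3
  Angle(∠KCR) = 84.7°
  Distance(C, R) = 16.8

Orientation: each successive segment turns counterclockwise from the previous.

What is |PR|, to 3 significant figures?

10.5

D is at the origin; DU runs at 118.1° with length 13.8, so U = (-6.50, 12.2). ∠DUH = 65.0° gives UH at -127° from the x-axis; with |UH| = 28.7, H = (-23.7, -10.8). The perpendicularity gives HP at right angles to UH, so HP runs at -36.9°; with |HP| = 21.6, P = (-6.46, -23.7). HP ⟂ PK, so PK runs at 53.1°; with |PK| = 17.6, K = (4.11, -9.67). ∠PKC = 102.2° gives KC at 131° from the x-axis; with |KC| = 8.3, C = (-1.33, -3.40). ∠KCR = 84.7° gives CR at -134° from the x-axis; with |CR| = 16.8, R = (-13.0, -15.5). Then |PR| = |R − P| = 10.5.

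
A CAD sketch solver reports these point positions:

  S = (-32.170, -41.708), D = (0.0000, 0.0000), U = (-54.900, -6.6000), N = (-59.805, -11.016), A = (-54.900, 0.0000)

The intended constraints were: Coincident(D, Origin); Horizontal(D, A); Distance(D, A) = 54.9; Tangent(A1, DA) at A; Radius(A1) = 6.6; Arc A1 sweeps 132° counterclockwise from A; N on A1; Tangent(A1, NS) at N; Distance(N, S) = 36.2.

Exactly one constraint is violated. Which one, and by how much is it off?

Distance(N, S) = 36.2 — off by 5.10.

D = (0.00, 0.00) ✓; D.y = 0.00, A.y = 0.00 ✓; |DA| = 54.90 ✓; ∠(UA, AD) = 90.00° ✓; |UA| = 6.600 ✓; bearing(U→N) − bearing(U→A) = 132.0° ✓; |UN| = 6.600 ✓; ∠(UN, NS) = 90.00° ✓; |NS| = 41.30 ✗.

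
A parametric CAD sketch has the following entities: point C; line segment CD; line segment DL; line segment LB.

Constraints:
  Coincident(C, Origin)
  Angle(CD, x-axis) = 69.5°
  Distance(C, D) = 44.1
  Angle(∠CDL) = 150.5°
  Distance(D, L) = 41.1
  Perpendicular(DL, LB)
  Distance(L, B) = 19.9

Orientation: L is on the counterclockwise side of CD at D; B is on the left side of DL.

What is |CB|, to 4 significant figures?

79.50

C is at the origin; CD runs at 69.5° with length 44.1, so D = 44.1·(cos 69.5°, sin 69.5°) = (15.44, 41.31). ∠CDL = 150.5°, so DL runs at 69.5° + (180° − 150.5°) = 99.00° from the x-axis; with |DL| = 41.1, L = D + 41.1·(cos 99.00°, sin 99.00°) = (9.015, 81.90). The perpendicularity gives LB at right angles to DL; with |LB| = 19.9 on the left of DL, B = L + 19.9·(-0.9877, -0.1564) = (-10.64, 78.79). Then |CB| = |B − C| = 79.50.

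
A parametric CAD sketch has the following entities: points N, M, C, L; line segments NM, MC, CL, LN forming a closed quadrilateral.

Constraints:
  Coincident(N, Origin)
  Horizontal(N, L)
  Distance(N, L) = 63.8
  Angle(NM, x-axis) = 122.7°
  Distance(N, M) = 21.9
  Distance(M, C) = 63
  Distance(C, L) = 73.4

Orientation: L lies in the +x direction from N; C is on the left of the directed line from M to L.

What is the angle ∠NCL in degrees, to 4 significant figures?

52.05°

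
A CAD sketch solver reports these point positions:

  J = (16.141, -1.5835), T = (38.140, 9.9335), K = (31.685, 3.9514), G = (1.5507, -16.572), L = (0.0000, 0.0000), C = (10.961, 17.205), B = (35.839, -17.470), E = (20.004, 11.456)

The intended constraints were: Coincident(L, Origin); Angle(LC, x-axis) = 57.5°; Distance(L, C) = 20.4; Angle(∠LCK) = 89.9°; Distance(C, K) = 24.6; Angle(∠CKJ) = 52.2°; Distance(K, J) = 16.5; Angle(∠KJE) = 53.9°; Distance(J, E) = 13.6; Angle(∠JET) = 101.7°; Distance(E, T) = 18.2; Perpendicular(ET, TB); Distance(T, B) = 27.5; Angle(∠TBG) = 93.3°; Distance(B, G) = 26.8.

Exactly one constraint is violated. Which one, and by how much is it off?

Distance(B, G) = 26.8 — off by 7.50.

L = (0.00, 0.00) ✓; LC at 57.50° ✓; |LC| = 20.40 ✓; ∠LCK = 89.90° ✓; |CK| = 24.60 ✓; ∠CKJ = 52.20° ✓; |KJ| = 16.50 ✓; ∠KJE = 53.90° ✓; |JE| = 13.60 ✓; ∠JET = 101.7° ✓; |ET| = 18.20 ✓; ∠(ET, TB) = 90.00° ✓; |TB| = 27.50 ✓; ∠TBG = 93.30° ✓; |BG| = 34.30 ✗.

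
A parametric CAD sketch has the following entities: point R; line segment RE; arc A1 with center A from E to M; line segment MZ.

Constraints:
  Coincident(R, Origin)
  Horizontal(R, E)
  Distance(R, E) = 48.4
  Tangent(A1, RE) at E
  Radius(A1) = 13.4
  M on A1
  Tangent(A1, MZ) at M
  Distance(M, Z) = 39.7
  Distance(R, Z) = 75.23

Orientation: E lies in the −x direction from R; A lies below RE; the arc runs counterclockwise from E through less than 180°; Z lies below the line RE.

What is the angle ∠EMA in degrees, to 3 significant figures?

37.5°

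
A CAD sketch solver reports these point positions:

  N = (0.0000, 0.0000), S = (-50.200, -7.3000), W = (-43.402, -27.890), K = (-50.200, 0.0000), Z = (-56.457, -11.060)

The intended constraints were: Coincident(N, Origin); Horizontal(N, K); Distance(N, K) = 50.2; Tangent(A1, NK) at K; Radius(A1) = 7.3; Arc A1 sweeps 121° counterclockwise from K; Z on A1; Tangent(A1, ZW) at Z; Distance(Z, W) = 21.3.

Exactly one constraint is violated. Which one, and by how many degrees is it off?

Tangent(A1, ZW) at Z — off by 6.80°.

N = (0.00, 0.00) ✓; N.y = 0.00, K.y = 0.00 ✓; |NK| = 50.20 ✓; ∠(SK, KN) = 90.00° ✓; |SK| = 7.300 ✓; bearing(S→Z) − bearing(S→K) = 121.0° ✓; |SZ| = 7.300 ✓; ∠(SZ, ZW) = 83.20° ✗; |ZW| = 21.30 ✓.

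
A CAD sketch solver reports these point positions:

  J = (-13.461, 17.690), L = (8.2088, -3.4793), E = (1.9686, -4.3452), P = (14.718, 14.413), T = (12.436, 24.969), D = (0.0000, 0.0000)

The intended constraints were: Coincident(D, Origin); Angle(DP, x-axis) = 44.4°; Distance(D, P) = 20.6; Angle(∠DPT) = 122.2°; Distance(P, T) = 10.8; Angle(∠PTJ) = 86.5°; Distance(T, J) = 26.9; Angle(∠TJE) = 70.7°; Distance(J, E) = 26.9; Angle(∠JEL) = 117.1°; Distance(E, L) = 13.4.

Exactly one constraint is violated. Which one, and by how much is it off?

Distance(E, L) = 13.4 — off by 7.10.

D = (0.00, 0.00) ✓; DP at 44.40° ✓; |DP| = 20.60 ✓; ∠DPT = 122.2° ✓; |PT| = 10.80 ✓; ∠PTJ = 86.50° ✓; |TJ| = 26.90 ✓; ∠TJE = 70.70° ✓; |JE| = 26.90 ✓; ∠JEL = 117.1° ✓; |EL| = 6.300 ✗.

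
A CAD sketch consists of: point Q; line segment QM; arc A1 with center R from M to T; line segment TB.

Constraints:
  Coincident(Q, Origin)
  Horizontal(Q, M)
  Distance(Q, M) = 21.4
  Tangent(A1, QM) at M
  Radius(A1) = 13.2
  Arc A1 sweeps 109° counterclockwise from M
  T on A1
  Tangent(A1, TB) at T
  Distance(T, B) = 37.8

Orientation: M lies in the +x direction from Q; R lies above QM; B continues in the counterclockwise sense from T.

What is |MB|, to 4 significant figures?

53.24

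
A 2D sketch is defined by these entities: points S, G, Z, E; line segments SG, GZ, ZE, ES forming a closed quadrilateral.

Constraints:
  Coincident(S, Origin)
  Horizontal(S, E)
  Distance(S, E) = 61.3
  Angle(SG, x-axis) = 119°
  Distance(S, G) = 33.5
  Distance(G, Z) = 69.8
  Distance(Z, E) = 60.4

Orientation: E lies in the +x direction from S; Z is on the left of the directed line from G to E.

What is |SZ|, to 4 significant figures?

75.24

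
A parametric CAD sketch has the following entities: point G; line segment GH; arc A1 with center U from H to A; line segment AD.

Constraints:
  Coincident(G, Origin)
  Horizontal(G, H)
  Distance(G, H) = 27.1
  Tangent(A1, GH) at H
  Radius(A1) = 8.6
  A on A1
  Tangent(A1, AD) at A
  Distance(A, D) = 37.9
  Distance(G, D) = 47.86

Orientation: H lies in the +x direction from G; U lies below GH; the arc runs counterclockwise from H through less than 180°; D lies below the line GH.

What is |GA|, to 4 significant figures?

20.10

G is at the origin; GH is horizontal with |GH| = 27.1 and H on the +x side, so H = (27.10, 0.000). Since A1 is tangent to GH there, UH ⟂ GH, so U = H + (0, -8.6) = (27.10, -8.600). Since UA ⟂ AD (tangency), |UD| = √(8.6² + 37.9²) = 38.86 regardless of where A sits on A1. So D lies on both circle(G, 47.86) and circle(U, 38.86); the below-GH intersection is D = (14.87, -45.49). A is the foot of the tangent from D: A = (18.54, -7.768).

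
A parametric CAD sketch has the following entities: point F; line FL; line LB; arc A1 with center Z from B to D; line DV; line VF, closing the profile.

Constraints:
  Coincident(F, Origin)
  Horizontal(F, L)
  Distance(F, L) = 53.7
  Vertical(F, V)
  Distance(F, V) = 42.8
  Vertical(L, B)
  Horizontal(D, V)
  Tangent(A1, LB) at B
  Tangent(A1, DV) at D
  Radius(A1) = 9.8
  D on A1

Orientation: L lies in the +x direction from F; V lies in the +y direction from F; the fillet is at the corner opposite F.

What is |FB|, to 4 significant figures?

63.03

F is at the origin; F and L share the same y with |FL| = 53.7 and L on the +x side, so L = (53.70, 0.000). FV is vertical with |FV| = 42.8 and V on the +y side, so V = (0.000, 42.80). The virtual corner opposite F is at (53.70, 42.80). Since A1 is tangent to LB there, ZB ⟂ LB and A1 meets DV tangentially, so ZD is at right angles to DV, with radius 9.8, so the center Z sits 9.8 in from both sides at Z = (43.90, 33.00). That places the tangent points at B = (53.70, 33.00) on LB and D = (43.90, 42.80) on DV. Then |FB| = |B − F| = 63.03.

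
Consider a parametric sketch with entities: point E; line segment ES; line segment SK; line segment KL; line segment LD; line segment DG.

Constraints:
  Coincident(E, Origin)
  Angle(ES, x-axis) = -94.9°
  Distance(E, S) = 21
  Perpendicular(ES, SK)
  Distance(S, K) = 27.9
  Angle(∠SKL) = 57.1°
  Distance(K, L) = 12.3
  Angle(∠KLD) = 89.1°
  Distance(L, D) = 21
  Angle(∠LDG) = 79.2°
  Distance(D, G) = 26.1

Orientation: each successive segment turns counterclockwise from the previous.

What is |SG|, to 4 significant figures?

29.76

E is at the origin; ES runs at -94.9° with length 21.0, so S = (-1.794, -20.92). The perpendicularity gives SK at right angles to ES, so SK runs at -4.900°; with |SK| = 27.9, K = (26.00, -23.31). ∠SKL = 57.1° gives KL at 118.0° from the x-axis; with |KL| = 12.3, L = (20.23, -12.45). ∠KLD = 89.1° gives LD at -151.1° from the x-axis; with |LD| = 21.0, D = (1.845, -22.60). ∠LDG = 79.2° gives DG at -50.30° from the x-axis; with |DG| = 26.1, G = (18.52, -42.68). Then |SG| = |G − S| = 29.76.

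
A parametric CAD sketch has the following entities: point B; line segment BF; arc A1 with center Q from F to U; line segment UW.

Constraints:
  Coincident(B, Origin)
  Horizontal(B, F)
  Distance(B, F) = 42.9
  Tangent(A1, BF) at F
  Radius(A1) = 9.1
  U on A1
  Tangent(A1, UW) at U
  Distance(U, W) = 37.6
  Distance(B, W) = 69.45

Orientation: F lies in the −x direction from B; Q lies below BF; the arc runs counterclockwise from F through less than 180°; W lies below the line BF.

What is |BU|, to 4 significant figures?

52.82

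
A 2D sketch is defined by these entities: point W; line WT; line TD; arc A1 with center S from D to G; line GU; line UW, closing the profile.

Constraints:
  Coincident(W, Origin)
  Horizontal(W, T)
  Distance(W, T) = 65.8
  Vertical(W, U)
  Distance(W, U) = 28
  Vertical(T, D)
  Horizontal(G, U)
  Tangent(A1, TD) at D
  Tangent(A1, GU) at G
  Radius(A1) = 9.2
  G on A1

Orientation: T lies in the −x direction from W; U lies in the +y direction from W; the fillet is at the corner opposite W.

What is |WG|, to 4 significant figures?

63.15

The virtual corner opposite W is at (-65.80, 28.00). The tangent condition forces SD to be normal to TD and the tangent condition forces SG to be normal to GU, with radius 9.2, so the center S sits 9.2 in from both sides at S = (-56.60, 18.80). That places the tangent points at D = (-65.80, 18.80) on TD and G = (-56.60, 28.00) on GU. Then |WG| = |G − W| = 63.15.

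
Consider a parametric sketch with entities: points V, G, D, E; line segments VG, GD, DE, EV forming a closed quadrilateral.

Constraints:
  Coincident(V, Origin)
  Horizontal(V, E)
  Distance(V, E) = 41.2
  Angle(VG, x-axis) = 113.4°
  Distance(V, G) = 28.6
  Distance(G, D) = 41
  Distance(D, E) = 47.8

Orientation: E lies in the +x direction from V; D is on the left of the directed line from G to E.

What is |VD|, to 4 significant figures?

51.53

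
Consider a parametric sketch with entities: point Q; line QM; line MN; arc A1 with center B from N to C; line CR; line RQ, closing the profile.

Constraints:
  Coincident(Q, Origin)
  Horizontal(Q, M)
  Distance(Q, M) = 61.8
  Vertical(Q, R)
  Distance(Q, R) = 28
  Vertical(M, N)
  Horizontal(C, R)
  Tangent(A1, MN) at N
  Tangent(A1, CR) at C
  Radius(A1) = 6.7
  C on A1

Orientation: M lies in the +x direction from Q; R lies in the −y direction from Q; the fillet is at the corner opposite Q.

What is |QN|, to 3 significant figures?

65.4

Q is at the origin; QM is horizontal with |QM| = 61.8 and M on the +x side, so M = (61.8, 0.00). Q and R share the same x with |QR| = 28.0 and R on the −y side, so R = (0.00, -28.0). The virtual corner opposite Q is at (61.8, -28.0). The tangent condition forces BN to be normal to MN and tangency of A1 to CR means the radius BC is perpendicular to CR, with radius 6.7, so the center B sits 6.7 in from both sides at B = (55.1, -21.3). That places the tangent points at N = (61.8, -21.3) on MN and C = (55.1, -28.0) on CR. Then |QN| = |N − Q| = 65.4.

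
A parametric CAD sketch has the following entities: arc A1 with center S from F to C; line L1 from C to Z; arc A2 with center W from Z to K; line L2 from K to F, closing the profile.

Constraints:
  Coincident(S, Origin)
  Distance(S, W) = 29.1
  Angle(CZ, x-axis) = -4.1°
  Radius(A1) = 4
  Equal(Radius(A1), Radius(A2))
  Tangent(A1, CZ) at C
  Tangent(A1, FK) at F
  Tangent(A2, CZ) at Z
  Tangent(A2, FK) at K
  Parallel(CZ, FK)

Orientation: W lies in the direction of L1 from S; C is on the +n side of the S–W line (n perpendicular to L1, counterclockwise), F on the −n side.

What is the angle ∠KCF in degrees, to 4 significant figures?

74.63°

Tangency of A1 to both parallel lines with radius 4.0 puts C and F at S ± 4.0·n: C = (0.2860, 3.990), F = (-0.2860, -3.990). Equal radii place Z and K the same way about W: Z = W + 4.0·n = (29.31, 1.909), K = W − 4.0·n = (28.74, -6.070). Then cos ∠KCF = CK·CF / (|CK||CF|), giving 74.63°.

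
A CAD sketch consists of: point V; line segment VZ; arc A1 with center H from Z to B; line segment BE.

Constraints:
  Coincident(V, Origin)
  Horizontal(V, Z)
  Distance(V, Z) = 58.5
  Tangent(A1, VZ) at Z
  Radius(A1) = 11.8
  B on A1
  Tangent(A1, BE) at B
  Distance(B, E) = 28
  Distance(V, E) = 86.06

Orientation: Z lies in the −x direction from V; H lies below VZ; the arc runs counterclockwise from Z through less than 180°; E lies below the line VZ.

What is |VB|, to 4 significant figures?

70.07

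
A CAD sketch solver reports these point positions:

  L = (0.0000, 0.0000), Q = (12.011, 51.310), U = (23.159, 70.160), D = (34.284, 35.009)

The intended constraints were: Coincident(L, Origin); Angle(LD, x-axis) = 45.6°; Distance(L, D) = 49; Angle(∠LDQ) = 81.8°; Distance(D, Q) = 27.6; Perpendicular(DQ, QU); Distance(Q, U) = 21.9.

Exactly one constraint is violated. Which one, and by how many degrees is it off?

Perpendicular(DQ, QU) — off by 5.60°.

L = (0.00, 0.00) ✓; LD at 45.60° ✓; |LD| = 49.00 ✓; ∠LDQ = 81.80° ✓; |DQ| = 27.60 ✓; ∠(DQ, QU) = 84.40° ✗; |QU| = 21.90 ✓.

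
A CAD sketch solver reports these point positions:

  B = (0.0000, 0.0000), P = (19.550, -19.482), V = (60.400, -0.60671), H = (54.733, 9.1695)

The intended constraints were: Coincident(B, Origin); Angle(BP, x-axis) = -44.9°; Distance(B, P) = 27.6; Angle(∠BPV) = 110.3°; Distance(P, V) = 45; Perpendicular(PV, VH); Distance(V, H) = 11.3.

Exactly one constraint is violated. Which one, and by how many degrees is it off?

Perpendicular(PV, VH) — off by 5.30°.

B = (0.00, 0.00) ✓; BP at -44.90° ✓; |BP| = 27.60 ✓; ∠BPV = 110.3° ✓; |PV| = 45.00 ✓; ∠(PV, VH) = 95.30° ✗; |VH| = 11.30 ✓.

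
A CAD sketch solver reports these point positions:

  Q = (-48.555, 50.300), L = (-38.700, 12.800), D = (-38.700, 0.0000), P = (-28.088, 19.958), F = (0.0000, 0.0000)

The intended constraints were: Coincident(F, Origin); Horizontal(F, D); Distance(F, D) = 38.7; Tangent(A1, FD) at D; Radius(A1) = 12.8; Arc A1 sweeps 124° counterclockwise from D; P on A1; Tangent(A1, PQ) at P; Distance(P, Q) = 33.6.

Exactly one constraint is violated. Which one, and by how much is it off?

Distance(P, Q) = 33.6 — off by 3.00.

F = (0.00, 0.00) ✓; F.y = 0.00, D.y = 0.00 ✓; |FD| = 38.70 ✓; ∠(LD, DF) = 90.00° ✓; |LD| = 12.80 ✓; bearing(L→P) − bearing(L→D) = 124.0° ✓; |LP| = 12.80 ✓; ∠(LP, PQ) = 90.00° ✓; |PQ| = 36.60 ✗.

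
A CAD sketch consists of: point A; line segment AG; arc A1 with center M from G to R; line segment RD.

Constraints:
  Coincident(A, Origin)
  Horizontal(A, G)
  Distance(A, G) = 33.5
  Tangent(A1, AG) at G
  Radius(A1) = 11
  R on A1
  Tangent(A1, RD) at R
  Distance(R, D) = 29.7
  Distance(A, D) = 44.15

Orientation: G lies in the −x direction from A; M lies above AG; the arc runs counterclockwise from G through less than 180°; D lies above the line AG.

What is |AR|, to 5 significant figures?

24.646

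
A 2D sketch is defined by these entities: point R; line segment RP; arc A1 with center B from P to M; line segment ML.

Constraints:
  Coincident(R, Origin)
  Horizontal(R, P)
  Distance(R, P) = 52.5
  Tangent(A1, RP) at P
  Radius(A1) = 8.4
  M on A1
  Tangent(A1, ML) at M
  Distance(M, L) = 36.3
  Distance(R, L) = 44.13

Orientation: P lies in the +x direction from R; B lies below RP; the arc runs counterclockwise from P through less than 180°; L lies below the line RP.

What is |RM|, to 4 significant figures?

45.48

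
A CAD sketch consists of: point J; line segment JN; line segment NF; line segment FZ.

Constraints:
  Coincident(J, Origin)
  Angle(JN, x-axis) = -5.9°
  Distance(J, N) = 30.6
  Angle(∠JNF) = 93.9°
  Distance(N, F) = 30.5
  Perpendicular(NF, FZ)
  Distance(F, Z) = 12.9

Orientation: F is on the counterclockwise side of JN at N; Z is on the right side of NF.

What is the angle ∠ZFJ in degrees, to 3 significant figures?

133°

J is at the origin; JN runs at -5.9° with length 30.6, so N = 30.6·(cos -5.9°, sin -5.9°) = (30.4, -3.15). ∠JNF = 93.9°, so NF runs at -5.9° + (180° − 93.9°) = 80.2° from the x-axis; with |NF| = 30.5, F = N + 30.5·(cos 80.2°, sin 80.2°) = (35.6, 26.9). NF is perpendicular to FZ; with |FZ| = 12.9 on the right of NF, Z = F + 12.9·(0.985, -0.170) = (48.3, 24.7). Then cos ∠ZFJ = FZ·FJ / (|FZ||FJ|), giving 133°.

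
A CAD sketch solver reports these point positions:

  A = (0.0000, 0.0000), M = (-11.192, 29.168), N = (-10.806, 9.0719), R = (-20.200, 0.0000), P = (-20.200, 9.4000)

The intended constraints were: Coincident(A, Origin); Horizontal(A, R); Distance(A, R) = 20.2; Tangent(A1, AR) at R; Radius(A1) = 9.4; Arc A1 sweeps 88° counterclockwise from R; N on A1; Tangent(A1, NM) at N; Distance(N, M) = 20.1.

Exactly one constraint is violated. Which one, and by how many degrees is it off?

Tangent(A1, NM) at N — off by 3.10°.

A = (0.00, 0.00) ✓; A.y = 0.00, R.y = 0.00 ✓; |AR| = 20.20 ✓; ∠(PR, RA) = 90.00° ✓; |PR| = 9.400 ✓; bearing(P→N) − bearing(P→R) = 88.00° ✓; |PN| = 9.400 ✓; ∠(PN, NM) = 86.90° ✗; |NM| = 20.10 ✓.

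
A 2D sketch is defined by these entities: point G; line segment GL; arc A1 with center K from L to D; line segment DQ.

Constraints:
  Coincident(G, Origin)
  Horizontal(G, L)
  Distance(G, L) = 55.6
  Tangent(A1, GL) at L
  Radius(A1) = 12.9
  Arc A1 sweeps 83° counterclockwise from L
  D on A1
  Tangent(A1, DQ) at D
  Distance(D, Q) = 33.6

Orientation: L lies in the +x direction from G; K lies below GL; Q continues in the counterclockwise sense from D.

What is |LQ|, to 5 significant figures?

47.766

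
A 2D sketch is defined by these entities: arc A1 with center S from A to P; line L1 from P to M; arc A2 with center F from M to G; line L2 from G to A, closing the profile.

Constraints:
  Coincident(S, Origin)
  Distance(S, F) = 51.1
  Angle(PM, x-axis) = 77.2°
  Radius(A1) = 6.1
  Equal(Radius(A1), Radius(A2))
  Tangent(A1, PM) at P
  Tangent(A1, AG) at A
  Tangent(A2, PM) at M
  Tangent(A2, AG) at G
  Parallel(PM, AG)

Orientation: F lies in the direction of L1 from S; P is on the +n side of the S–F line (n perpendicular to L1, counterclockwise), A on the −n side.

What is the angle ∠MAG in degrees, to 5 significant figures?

13.428°

Tangency of A1 to both parallel lines with radius 6.1 puts P and A at S ± 6.1·n: P = (-5.9484, 1.3514), A = (5.9484, -1.3514). Equal radii place M and G the same way about F: M = F + 6.1·n = (5.3727, 51.182), G = F − 6.1·n = (17.270, 48.479). Then cos ∠MAG = AM·AG / (|AM||AG|), giving 13.428°.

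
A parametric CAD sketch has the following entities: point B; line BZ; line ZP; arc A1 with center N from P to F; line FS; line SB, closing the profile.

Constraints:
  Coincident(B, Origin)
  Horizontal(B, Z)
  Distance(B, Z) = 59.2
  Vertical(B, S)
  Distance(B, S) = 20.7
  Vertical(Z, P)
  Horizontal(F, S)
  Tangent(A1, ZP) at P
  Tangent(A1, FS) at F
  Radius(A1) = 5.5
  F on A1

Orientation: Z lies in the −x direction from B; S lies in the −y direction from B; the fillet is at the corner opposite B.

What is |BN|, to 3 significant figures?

55.8

BS is vertical with |BS| = 20.7 and S on the −y side, so S = (0.00, -20.7). The virtual corner opposite B is at (-59.2, -20.7). A1 meets ZP tangentially, so NP is at right angles to ZP and A1 meets FS tangentially, so NF is at right angles to FS, with radius 5.5, so the center N sits 5.5 in from both sides at N = (-53.7, -15.2). Then |BN| = |N − B| = 55.8.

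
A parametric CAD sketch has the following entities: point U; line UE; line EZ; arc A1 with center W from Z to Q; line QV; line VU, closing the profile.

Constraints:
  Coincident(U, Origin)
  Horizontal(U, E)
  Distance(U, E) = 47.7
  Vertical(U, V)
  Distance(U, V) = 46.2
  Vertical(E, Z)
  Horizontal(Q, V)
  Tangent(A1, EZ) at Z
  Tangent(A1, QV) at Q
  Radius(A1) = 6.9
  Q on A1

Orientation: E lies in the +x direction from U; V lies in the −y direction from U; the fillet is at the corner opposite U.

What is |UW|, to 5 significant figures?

56.649

U and V share the same x with |UV| = 46.2 and V on the −y side, so V = (0.0000, -46.200). The virtual corner opposite U is at (47.700, -46.200). A1 meets EZ tangentially, so WZ is at right angles to EZ and A1 meets QV tangentially, so WQ is at right angles to QV, with radius 6.9, so the center W sits 6.9 in from both sides at W = (40.800, -39.300). Then |UW| = |W − U| = 56.649.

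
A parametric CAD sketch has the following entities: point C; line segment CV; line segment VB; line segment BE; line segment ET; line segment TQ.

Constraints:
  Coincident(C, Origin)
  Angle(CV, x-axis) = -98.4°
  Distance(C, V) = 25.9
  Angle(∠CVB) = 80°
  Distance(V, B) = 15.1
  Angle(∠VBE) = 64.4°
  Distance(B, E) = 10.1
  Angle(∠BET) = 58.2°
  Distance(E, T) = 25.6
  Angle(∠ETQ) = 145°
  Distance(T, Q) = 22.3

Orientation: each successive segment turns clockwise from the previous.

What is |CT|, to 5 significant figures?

38.709

C is at the origin; CV runs at -98.4° with length 25.9, so V = (-3.7836, -25.622). ∠CVB = 80.0° gives VB at 161.60° from the x-axis; with |VB| = 15.1, B = (-18.112, -20.856). ∠VBE = 64.4° gives BE at 46.000° from the x-axis; with |BE| = 10.1, E = (-11.096, -13.591). ∠BET = 58.2° gives ET at -75.800° from the x-axis; with |ET| = 25.6, T = (-4.8157, -38.408). Then |CT| = |T − C| = 38.709.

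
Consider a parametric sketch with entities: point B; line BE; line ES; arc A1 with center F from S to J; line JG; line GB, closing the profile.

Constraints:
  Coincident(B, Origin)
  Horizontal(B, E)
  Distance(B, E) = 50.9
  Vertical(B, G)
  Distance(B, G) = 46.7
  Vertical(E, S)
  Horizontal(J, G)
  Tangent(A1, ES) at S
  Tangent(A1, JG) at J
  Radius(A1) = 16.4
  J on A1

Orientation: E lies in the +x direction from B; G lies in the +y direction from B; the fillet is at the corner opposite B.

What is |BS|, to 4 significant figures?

59.24

B is at the origin; B and E share the same y with |BE| = 50.9 and E on the +x side, so E = (50.90, 0.000). B and G share the same x with |BG| = 46.7 and G on the +y side, so G = (0.000, 46.70). The virtual corner opposite B is at (50.90, 46.70). Tangency of A1 to ES means the radius FS is perpendicular to ES and the tangent condition forces FJ to be normal to JG, with radius 16.4, so the center F sits 16.4 in from both sides at F = (34.50, 30.30). That places the tangent points at S = (50.90, 30.30) on ES and J = (34.50, 46.70) on JG. Then |BS| = |S − B| = 59.24.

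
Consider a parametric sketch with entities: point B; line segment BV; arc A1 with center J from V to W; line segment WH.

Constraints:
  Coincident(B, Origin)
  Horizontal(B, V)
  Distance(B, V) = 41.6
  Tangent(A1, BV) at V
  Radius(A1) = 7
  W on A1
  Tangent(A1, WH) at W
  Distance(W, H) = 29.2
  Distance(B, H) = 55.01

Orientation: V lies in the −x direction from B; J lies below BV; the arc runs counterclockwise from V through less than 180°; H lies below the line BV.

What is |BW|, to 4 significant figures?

49.16

B is at the origin; B and V share the same y with |BV| = 41.6 and V on the −x side, so V = (-41.60, 0.000). Tangency of A1 to BV means the radius JV is perpendicular to BV, so J = V + (0, -7) = (-41.60, -7.000). Since JW ⟂ WH (tangency), |JH| = √(7.0² + 29.2²) = 30.03 regardless of where W sits on A1. So H lies on both circle(B, 55.01) and circle(J, 30.03); the below-BV intersection is H = (-40.70, -37.01). W is the foot of the tangent from H: W = (-48.35, -8.836).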